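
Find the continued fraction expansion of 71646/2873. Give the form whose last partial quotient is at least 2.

71646 = 24*2873 + 2694
2873 = 1*2694 + 179
2694 = 15*179 + 9
179 = 19*9 + 8
9 = 1*8 + 1
8 = 8*1 + 0  (stop)
So 71646/2873 = [24; 1, 15, 19, 1, 8].

[24; 1, 15, 19, 1, 8]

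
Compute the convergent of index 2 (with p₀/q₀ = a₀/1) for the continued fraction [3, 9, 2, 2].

59/19

Using pₖ = aₖpₖ₋₁ + pₖ₋₂, qₖ = aₖqₖ₋₁ + qₖ₋₂ (with p₋₁=1, p₋₂=0, q₋₁=0, q₋₂=1):
  k=0: a=3, p=3, q=1
  k=1: a=9, p=28, q=9
  k=2: a=2, p=59, q=19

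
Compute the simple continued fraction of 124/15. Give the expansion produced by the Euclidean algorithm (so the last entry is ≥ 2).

124 = 8*15 + 4
15 = 3*4 + 3
4 = 1*3 + 1
3 = 3*1 + 0  (stop)
So 124/15 = [8; 3, 1, 3].

[8; 3, 1, 3]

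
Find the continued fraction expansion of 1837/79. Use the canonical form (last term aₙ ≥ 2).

1837 = 23×79 + 20
79 = 3×20 + 19
20 = 1×19 + 1
19 = 19×1 + 0  (stop)
So 1837/79 = [23; 3, 1, 19].

[23; 3, 1, 19]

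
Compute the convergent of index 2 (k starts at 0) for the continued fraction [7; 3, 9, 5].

Using pₖ = aₖpₖ₋₁ + pₖ₋₂, qₖ = aₖqₖ₋₁ + qₖ₋₂ (with p₋₁=1, p₋₂=0, q₋₁=0, q₋₂=1):
  k=0: a=7, p=7, q=1
  k=1: a=3, p=22, q=3
  k=2: a=9, p=205, q=28

205/28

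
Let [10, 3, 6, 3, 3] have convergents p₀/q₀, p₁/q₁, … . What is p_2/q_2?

196/19

Using pₖ = aₖpₖ₋₁ + pₖ₋₂, qₖ = aₖqₖ₋₁ + qₖ₋₂ (with p₋₁=1, p₋₂=0, q₋₁=0, q₋₂=1):
  k=0: a=10, p=10, q=1
  k=1: a=3, p=31, q=3
  k=2: a=6, p=196, q=19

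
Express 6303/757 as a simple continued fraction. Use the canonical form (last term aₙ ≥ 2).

[8; 3, 15, 2, 3, 2]

6303 = 8×757 + 247
757 = 3×247 + 16
247 = 15×16 + 7
16 = 2×7 + 2
7 = 3×2 + 1
2 = 2×1 + 0  (stop)
So 6303/757 = [8; 3, 15, 2, 3, 2].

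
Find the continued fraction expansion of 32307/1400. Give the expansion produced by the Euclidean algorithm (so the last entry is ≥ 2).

32307 = 23*1400 + 107
1400 = 13*107 + 9
107 = 11*9 + 8
9 = 1*8 + 1
8 = 8*1 + 0  (stop)
So 32307/1400 = [23; 13, 11, 1, 8].

[23; 13, 11, 1, 8]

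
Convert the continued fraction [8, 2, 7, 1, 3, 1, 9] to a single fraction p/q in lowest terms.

6886/813

Using pₖ = aₖpₖ₋₁ + pₖ₋₂ and qₖ = aₖqₖ₋₁ + qₖ₋₂:
  k=0: a=8, p=8, q=1
  k=1: a=2, p=17, q=2
  k=2: a=7, p=127, q=15
  k=3: a=1, p=144, q=17
  k=4: a=3, p=559, q=66
  k=5: a=1, p=703, q=83
  k=6: a=9, p=6886, q=813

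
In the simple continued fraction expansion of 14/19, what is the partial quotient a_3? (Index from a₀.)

14 = 0·19 + 14   →  a_0 = 0
19 = 1·14 + 5   →  a_1 = 1
14 = 2·5 + 4   →  a_2 = 2
5 = 1·4 + 1   →  a_3 = 1

1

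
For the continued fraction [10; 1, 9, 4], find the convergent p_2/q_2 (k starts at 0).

Using pₖ = aₖpₖ₋₁ + pₖ₋₂, qₖ = aₖqₖ₋₁ + qₖ₋₂ (with p₋₁=1, p₋₂=0, q₋₁=0, q₋₂=1):
  k=0: a=10, p=10, q=1
  k=1: a=1, p=11, q=1
  k=2: a=9, p=109, q=10

109/10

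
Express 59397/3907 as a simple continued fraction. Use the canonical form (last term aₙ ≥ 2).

[15; 4, 1, 13, 1, 16, 1, 2]

59397 = 15×3907 + 792
3907 = 4×792 + 739
792 = 1×739 + 53
739 = 13×53 + 50
53 = 1×50 + 3
50 = 16×3 + 2
3 = 1×2 + 1
2 = 2×1 + 0  (stop)
So 59397/3907 = [15; 4, 1, 13, 1, 16, 1, 2].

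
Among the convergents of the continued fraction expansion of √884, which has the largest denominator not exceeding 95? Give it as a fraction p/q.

1665/56

√884 = [29; 1, 2, 1, 2, 1, 2, 1, 58, …] (period length 8).
Convergents:
  p_0/q_0 = 29/1
  p_1/q_1 = 30/1
  p_2/q_2 = 89/3
  p_3/q_3 = 119/4
  p_4/q_4 = 327/11
  p_5/q_5 = 446/15
  p_6/q_6 = 1219/41
  p_7/q_7 = 1665/56
  p_8/q_8 = 97789/3289
q_7 = 56 ≤ 95 < 3289 = q_8, so the answer is 1665/56.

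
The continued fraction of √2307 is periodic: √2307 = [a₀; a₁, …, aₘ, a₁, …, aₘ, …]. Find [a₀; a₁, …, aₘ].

[48; 32, 96]

a₀ = ⌊√2307⌋ = 48.
With m₀=0, d₀=1 and mₖ₊₁ = dₖaₖ − mₖ, dₖ₊₁ = (n − mₖ₊₁²)/dₖ, aₖ₊₁ = ⌊(a₀+mₖ₊₁)/dₖ₊₁⌋:
  k=1: m=48, d=3, a=32
  k=2: m=48, d=1, a=96
d=1 and a=2a₀=96 at k=2, so the next step gives (m, d) = (48, 3) again — its k=1 value — and the period has length 2.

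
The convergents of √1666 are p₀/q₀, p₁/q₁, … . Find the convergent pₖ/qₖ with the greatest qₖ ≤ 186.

√1666 = [40; 1, 4, 2, 4, 1, 80, …] (period length 6).
Convergents:
  p_0/q_0 = 40/1
  p_1/q_1 = 41/1
  p_2/q_2 = 204/5
  p_3/q_3 = 449/11
  p_4/q_4 = 2000/49
  p_5/q_5 = 2449/60
  p_6/q_6 = 197920/4849
q_5 = 60 ≤ 186 < 4849 = q_6, so the answer is 2449/60.

2449/60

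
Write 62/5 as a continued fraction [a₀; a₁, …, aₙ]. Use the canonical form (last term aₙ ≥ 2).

62 = 12*5 + 2
5 = 2*2 + 1
2 = 2*1 + 0  (stop)
So 62/5 = [12; 2, 2].

[12; 2, 2]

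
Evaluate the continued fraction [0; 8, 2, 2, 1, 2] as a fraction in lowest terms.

19/160

Fold from the inside: start with 2/1.
  1 + 1/2 = 3/2
  2 + 2/3 = 8/3
  2 + 3/8 = 19/8
  8 + 8/19 = 160/19
  0 + 19/160 = 19/160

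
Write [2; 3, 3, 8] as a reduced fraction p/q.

Using pₖ = aₖpₖ₋₁ + pₖ₋₂ and qₖ = aₖqₖ₋₁ + qₖ₋₂:
  k=0: a=2, p=2, q=1
  k=1: a=3, p=7, q=3
  k=2: a=3, p=23, q=10
  k=3: a=8, p=191, q=83

191/83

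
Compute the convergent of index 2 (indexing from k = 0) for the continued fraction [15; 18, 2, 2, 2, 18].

557/37

Using pₖ = aₖpₖ₋₁ + pₖ₋₂, qₖ = aₖqₖ₋₁ + qₖ₋₂ (with p₋₁=1, p₋₂=0, q₋₁=0, q₋₂=1):
  k=0: a=15, p=15, q=1
  k=1: a=18, p=271, q=18
  k=2: a=2, p=557, q=37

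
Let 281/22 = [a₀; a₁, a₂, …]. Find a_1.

281 = 12·22 + 17   →  a_0 = 12
22 = 1·17 + 5   →  a_1 = 1

1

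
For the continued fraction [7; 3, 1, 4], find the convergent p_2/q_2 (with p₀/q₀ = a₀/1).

29/4

Using pₖ = aₖpₖ₋₁ + pₖ₋₂, qₖ = aₖqₖ₋₁ + qₖ₋₂ (with p₋₁=1, p₋₂=0, q₋₁=0, q₋₂=1):
  k=0: a=7, p=7, q=1
  k=1: a=3, p=22, q=3
  k=2: a=1, p=29, q=4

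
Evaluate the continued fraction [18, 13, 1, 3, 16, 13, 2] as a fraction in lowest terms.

Using pₖ = aₖpₖ₋₁ + pₖ₋₂ and qₖ = aₖqₖ₋₁ + qₖ₋₂:
  k=0: a=18, p=18, q=1
  k=1: a=13, p=235, q=13
  k=2: a=1, p=253, q=14
  k=3: a=3, p=994, q=55
  k=4: a=16, p=16157, q=894
  k=5: a=13, p=211035, q=11677
  k=6: a=2, p=438227, q=24248

438227/24248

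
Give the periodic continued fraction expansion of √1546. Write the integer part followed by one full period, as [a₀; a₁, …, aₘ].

[39; 3, 7, 1, 1, 7, 3, 78]

a₀ = ⌊√1546⌋ = 39.
With m₀=0, d₀=1 and mₖ₊₁ = dₖaₖ − mₖ, dₖ₊₁ = (n − mₖ₊₁²)/dₖ, aₖ₊₁ = ⌊(a₀+mₖ₊₁)/dₖ₊₁⌋:
  k=1: m=39, d=25, a=3
  k=2: m=36, d=10, a=7
  k=3: m=34, d=39, a=1
  k=4: m=5, d=39, a=1
  k=5: m=34, d=10, a=7
  k=6: m=36, d=25, a=3
  k=7: m=39, d=1, a=78
d=1 and a=2a₀=78 at k=7, so the next step gives (m, d) = (39, 25) again — its k=1 value — and the period has length 7.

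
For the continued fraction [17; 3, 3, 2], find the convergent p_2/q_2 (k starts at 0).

173/10

Using pₖ = aₖpₖ₋₁ + pₖ₋₂, qₖ = aₖqₖ₋₁ + qₖ₋₂ (with p₋₁=1, p₋₂=0, q₋₁=0, q₋₂=1):
  k=0: a=17, p=17, q=1
  k=1: a=3, p=52, q=3
  k=2: a=3, p=173, q=10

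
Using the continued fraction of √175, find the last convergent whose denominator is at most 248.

2024/153

√175 = [13; 4, 2, 1, 2, 4, 26, …] (period length 6).
Convergents:
  p_0/q_0 = 13/1
  p_1/q_1 = 53/4
  p_2/q_2 = 119/9
  p_3/q_3 = 172/13
  p_4/q_4 = 463/35
  p_5/q_5 = 2024/153
  p_6/q_6 = 53087/4013
q_5 = 153 ≤ 248 < 4013 = q_6, so the answer is 2024/153.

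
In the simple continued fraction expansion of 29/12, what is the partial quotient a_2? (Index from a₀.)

2

29 = 2·12 + 5   →  a_0 = 2
12 = 2·5 + 2   →  a_1 = 2
5 = 2·2 + 1   →  a_2 = 2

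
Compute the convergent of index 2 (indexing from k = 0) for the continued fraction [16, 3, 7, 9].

359/22

Using pₖ = aₖpₖ₋₁ + pₖ₋₂, qₖ = aₖqₖ₋₁ + qₖ₋₂ (with p₋₁=1, p₋₂=0, q₋₁=0, q₋₂=1):
  k=0: a=16, p=16, q=1
  k=1: a=3, p=49, q=3
  k=2: a=7, p=359, q=22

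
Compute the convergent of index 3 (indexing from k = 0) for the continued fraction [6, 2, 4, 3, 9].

187/29

Using pₖ = aₖpₖ₋₁ + pₖ₋₂, qₖ = aₖqₖ₋₁ + qₖ₋₂ (with p₋₁=1, p₋₂=0, q₋₁=0, q₋₂=1):
  k=0: a=6, p=6, q=1
  k=1: a=2, p=13, q=2
  k=2: a=4, p=58, q=9
  k=3: a=3, p=187, q=29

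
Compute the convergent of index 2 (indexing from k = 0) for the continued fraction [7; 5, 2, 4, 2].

79/11

Using pₖ = aₖpₖ₋₁ + pₖ₋₂, qₖ = aₖqₖ₋₁ + qₖ₋₂ (with p₋₁=1, p₋₂=0, q₋₁=0, q₋₂=1):
  k=0: a=7, p=7, q=1
  k=1: a=5, p=36, q=5
  k=2: a=2, p=79, q=11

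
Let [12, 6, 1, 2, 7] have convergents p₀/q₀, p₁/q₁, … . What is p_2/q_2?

85/7

Using pₖ = aₖpₖ₋₁ + pₖ₋₂, qₖ = aₖqₖ₋₁ + qₖ₋₂ (with p₋₁=1, p₋₂=0, q₋₁=0, q₋₂=1):
  k=0: a=12, p=12, q=1
  k=1: a=6, p=73, q=6
  k=2: a=1, p=85, q=7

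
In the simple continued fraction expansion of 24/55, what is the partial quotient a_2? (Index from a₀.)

24 = 0·55 + 24   →  a_0 = 0
55 = 2·24 + 7   →  a_1 = 2
24 = 3·7 + 3   →  a_2 = 3

3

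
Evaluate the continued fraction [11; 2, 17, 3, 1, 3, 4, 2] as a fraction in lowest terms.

58360/5081

Fold from the inside: start with 2/1.
  4 + 1/2 = 9/2
  3 + 2/9 = 29/9
  1 + 9/29 = 38/29
  3 + 29/38 = 143/38
  17 + 38/143 = 2469/143
  2 + 143/2469 = 5081/2469
  11 + 2469/5081 = 58360/5081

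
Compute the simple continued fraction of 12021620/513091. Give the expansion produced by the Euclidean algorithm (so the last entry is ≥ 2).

12021620 = 23*513091 + 220527
513091 = 2*220527 + 72037
220527 = 3*72037 + 4416
72037 = 16*4416 + 1381
4416 = 3*1381 + 273
1381 = 5*273 + 16
273 = 17*16 + 1
16 = 16*1 + 0  (stop)
So 12021620/513091 = [23; 2, 3, 16, 3, 5, 17, 16].

[23; 2, 3, 16, 3, 5, 17, 16]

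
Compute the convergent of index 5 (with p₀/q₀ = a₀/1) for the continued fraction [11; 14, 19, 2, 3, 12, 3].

Using pₖ = aₖpₖ₋₁ + pₖ₋₂, qₖ = aₖqₖ₋₁ + qₖ₋₂ (with p₋₁=1, p₋₂=0, q₋₁=0, q₋₂=1):
  k=0: a=11, p=11, q=1
  k=1: a=14, p=155, q=14
  k=2: a=19, p=2956, q=267
  k=3: a=2, p=6067, q=548
  k=4: a=3, p=21157, q=1911
  k=5: a=12, p=259951, q=23480

259951/23480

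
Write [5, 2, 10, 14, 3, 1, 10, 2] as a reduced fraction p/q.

Using pₖ = aₖpₖ₋₁ + pₖ₋₂ and qₖ = aₖqₖ₋₁ + qₖ₋₂:
  k=0: a=5, p=5, q=1
  k=1: a=2, p=11, q=2
  k=2: a=10, p=115, q=21
  k=3: a=14, p=1621, q=296
  k=4: a=3, p=4978, q=909
  k=5: a=1, p=6599, q=1205
  k=6: a=10, p=70968, q=12959
  k=7: a=2, p=148535, q=27123

148535/27123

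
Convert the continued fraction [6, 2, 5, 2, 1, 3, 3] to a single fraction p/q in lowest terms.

Using pₖ = aₖpₖ₋₁ + pₖ₋₂ and qₖ = aₖqₖ₋₁ + qₖ₋₂:
  k=0: a=6, p=6, q=1
  k=1: a=2, p=13, q=2
  k=2: a=5, p=71, q=11
  k=3: a=2, p=155, q=24
  k=4: a=1, p=226, q=35
  k=5: a=3, p=833, q=129
  k=6: a=3, p=2725, q=422

2725/422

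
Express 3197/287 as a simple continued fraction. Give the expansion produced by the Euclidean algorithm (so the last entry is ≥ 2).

3197 = 11*287 + 40
287 = 7*40 + 7
40 = 5*7 + 5
7 = 1*5 + 2
5 = 2*2 + 1
2 = 2*1 + 0  (stop)
So 3197/287 = [11; 7, 5, 1, 2, 2].

[11; 7, 5, 1, 2, 2]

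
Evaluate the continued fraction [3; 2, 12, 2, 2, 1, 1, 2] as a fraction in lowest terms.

Fold from the inside: start with 2/1.
  1 + 1/2 = 3/2
  1 + 2/3 = 5/3
  2 + 3/5 = 13/5
  2 + 5/13 = 31/13
  12 + 13/31 = 385/31
  2 + 31/385 = 801/385
  3 + 385/801 = 2788/801

2788/801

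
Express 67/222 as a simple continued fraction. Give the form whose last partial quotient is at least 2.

[0; 3, 3, 5, 4]

67 = 0*222 + 67
222 = 3*67 + 21
67 = 3*21 + 4
21 = 5*4 + 1
4 = 4*1 + 0  (stop)
So 67/222 = [0; 3, 3, 5, 4].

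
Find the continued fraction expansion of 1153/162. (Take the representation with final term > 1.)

1153 = 7×162 + 19
162 = 8×19 + 10
19 = 1×10 + 9
10 = 1×9 + 1
9 = 9×1 + 0  (stop)
So 1153/162 = [7; 8, 1, 1, 9].

[7; 8, 1, 1, 9]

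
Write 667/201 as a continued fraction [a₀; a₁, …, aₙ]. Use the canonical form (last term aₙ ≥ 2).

[3; 3, 7, 9]

667 = 3*201 + 64
201 = 3*64 + 9
64 = 7*9 + 1
9 = 9*1 + 0  (stop)
So 667/201 = [3; 3, 7, 9].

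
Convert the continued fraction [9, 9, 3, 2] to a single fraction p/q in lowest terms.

592/65

Using pₖ = aₖpₖ₋₁ + pₖ₋₂ and qₖ = aₖqₖ₋₁ + qₖ₋₂:
  k=0: a=9, p=9, q=1
  k=1: a=9, p=82, q=9
  k=2: a=3, p=255, q=28
  k=3: a=2, p=592, q=65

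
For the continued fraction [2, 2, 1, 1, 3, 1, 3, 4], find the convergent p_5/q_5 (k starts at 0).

Using pₖ = aₖpₖ₋₁ + pₖ₋₂, qₖ = aₖqₖ₋₁ + qₖ₋₂ (with p₋₁=1, p₋₂=0, q₋₁=0, q₋₂=1):
  k=0: a=2, p=2, q=1
  k=1: a=2, p=5, q=2
  k=2: a=1, p=7, q=3
  k=3: a=1, p=12, q=5
  k=4: a=3, p=43, q=18
  k=5: a=1, p=55, q=23

55/23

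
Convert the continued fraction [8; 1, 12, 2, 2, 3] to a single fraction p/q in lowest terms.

2035/228

Using pₖ = aₖpₖ₋₁ + pₖ₋₂ and qₖ = aₖqₖ₋₁ + qₖ₋₂:
  k=0: a=8, p=8, q=1
  k=1: a=1, p=9, q=1
  k=2: a=12, p=116, q=13
  k=3: a=2, p=241, q=27
  k=4: a=2, p=598, q=67
  k=5: a=3, p=2035, q=228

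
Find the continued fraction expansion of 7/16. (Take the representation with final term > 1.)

7 = 0*16 + 7
16 = 2*7 + 2
7 = 3*2 + 1
2 = 2*1 + 0  (stop)
So 7/16 = [0; 2, 3, 2].

[0; 2, 3, 2]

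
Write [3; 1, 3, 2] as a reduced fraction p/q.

34/9

Fold from the inside: start with 2/1.
  3 + 1/2 = 7/2
  1 + 2/7 = 9/7
  3 + 7/9 = 34/9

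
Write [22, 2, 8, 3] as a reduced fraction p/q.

Fold from the inside: start with 3/1.
  8 + 1/3 = 25/3
  2 + 3/25 = 53/25
  22 + 25/53 = 1191/53

1191/53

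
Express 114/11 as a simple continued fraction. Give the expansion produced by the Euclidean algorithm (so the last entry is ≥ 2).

[10; 2, 1, 3]

114 = 10·11 + 4
11 = 2·4 + 3
4 = 1·3 + 1
3 = 3·1 + 0  (stop)
So 114/11 = [10; 2, 1, 3].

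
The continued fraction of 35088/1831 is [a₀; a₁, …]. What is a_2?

8

35088 = 19·1831 + 299   →  a_0 = 19
1831 = 6·299 + 37   →  a_1 = 6
299 = 8·37 + 3   →  a_2 = 8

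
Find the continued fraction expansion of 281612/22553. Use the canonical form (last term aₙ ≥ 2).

[12; 2, 18, 3, 1, 4, 10, 3]

281612 = 12*22553 + 10976
22553 = 2*10976 + 601
10976 = 18*601 + 158
601 = 3*158 + 127
158 = 1*127 + 31
127 = 4*31 + 3
31 = 10*3 + 1
3 = 3*1 + 0  (stop)
So 281612/22553 = [12; 2, 18, 3, 1, 4, 10, 3].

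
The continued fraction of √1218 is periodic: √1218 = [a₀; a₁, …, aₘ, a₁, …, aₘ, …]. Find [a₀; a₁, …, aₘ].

a₀ = ⌊√1218⌋ = 34.
With m₀=0, d₀=1 and mₖ₊₁ = dₖaₖ − mₖ, dₖ₊₁ = (n − mₖ₊₁²)/dₖ, aₖ₊₁ = ⌊(a₀+mₖ₊₁)/dₖ₊₁⌋:
  k=1: m=34, d=62, a=1
  k=2: m=28, d=7, a=8
  k=3: m=28, d=62, a=1
  k=4: m=34, d=1, a=68
d=1 and a=2a₀=68 at k=4, so the next step gives (m, d) = (34, 62) again — its k=1 value — and the period has length 4.

[34; 1, 8, 1, 68]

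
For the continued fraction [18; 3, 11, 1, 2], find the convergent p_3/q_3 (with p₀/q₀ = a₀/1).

Using pₖ = aₖpₖ₋₁ + pₖ₋₂, qₖ = aₖqₖ₋₁ + qₖ₋₂ (with p₋₁=1, p₋₂=0, q₋₁=0, q₋₂=1):
  k=0: a=18, p=18, q=1
  k=1: a=3, p=55, q=3
  k=2: a=11, p=623, q=34
  k=3: a=1, p=678, q=37

678/37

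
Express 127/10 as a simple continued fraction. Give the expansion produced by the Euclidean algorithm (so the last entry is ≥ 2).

127 = 12·10 + 7
10 = 1·7 + 3
7 = 2·3 + 1
3 = 3·1 + 0  (stop)
So 127/10 = [12; 1, 2, 3].

[12; 1, 2, 3]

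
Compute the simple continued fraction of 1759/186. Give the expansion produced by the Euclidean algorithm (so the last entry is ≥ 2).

1759 = 9·186 + 85
186 = 2·85 + 16
85 = 5·16 + 5
16 = 3·5 + 1
5 = 5·1 + 0  (stop)
So 1759/186 = [9; 2, 5, 3, 5].

[9; 2, 5, 3, 5]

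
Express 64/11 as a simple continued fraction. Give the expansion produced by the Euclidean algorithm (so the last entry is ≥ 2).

[5; 1, 4, 2]

64 = 5·11 + 9
11 = 1·9 + 2
9 = 4·2 + 1
2 = 2·1 + 0  (stop)
So 64/11 = [5; 1, 4, 2].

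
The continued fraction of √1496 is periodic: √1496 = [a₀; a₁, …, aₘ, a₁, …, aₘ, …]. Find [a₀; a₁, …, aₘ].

a₀ = ⌊√1496⌋ = 38.
With m₀=0, d₀=1 and mₖ₊₁ = dₖaₖ − mₖ, dₖ₊₁ = (n − mₖ₊₁²)/dₖ, aₖ₊₁ = ⌊(a₀+mₖ₊₁)/dₖ₊₁⌋:
  k=1: m=38, d=52, a=1
  k=2: m=14, d=25, a=2
  k=3: m=36, d=8, a=9
  k=4: m=36, d=25, a=2
  k=5: m=14, d=52, a=1
  k=6: m=38, d=1, a=76
d=1 and a=2a₀=76 at k=6, so the next step gives (m, d) = (38, 52) again — its k=1 value — and the period has length 6.

[38; 1, 2, 9, 2, 1, 76]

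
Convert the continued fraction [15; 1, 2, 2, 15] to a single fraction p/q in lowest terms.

1697/108

Fold from the inside: start with 15/1.
  2 + 1/15 = 31/15
  2 + 15/31 = 77/31
  1 + 31/77 = 108/77
  15 + 77/108 = 1697/108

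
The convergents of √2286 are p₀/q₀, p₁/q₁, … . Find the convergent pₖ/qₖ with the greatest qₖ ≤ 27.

765/16

√2286 = [47; 1, 4, 3, 10, 3, 4, 1, 94, …] (period length 8).
Convergents:
  p_0/q_0 = 47/1
  p_1/q_1 = 48/1
  p_2/q_2 = 239/5
  p_3/q_3 = 765/16
  p_4/q_4 = 7889/165
q_3 = 16 ≤ 27 < 165 = q_4, so the answer is 765/16.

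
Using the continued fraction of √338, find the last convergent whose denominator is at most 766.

8696/473

√338 = [18; 2, 1, 1, 2, 36, …] (period length 5).
Convergents:
  p_0/q_0 = 18/1
  p_1/q_1 = 37/2
  p_2/q_2 = 55/3
  p_3/q_3 = 92/5
  p_4/q_4 = 239/13
  p_5/q_5 = 8696/473
  p_6/q_6 = 17631/959
q_5 = 473 ≤ 766 < 959 = q_6, so the answer is 8696/473.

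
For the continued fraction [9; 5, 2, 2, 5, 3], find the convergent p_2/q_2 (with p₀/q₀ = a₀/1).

101/11

Using pₖ = aₖpₖ₋₁ + pₖ₋₂, qₖ = aₖqₖ₋₁ + qₖ₋₂ (with p₋₁=1, p₋₂=0, q₋₁=0, q₋₂=1):
  k=0: a=9, p=9, q=1
  k=1: a=5, p=46, q=5
  k=2: a=2, p=101, q=11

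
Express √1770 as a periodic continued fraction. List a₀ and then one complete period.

[42; 14, 84]

a₀ = ⌊√1770⌋ = 42.
With m₀=0, d₀=1 and mₖ₊₁ = dₖaₖ − mₖ, dₖ₊₁ = (n − mₖ₊₁²)/dₖ, aₖ₊₁ = ⌊(a₀+mₖ₊₁)/dₖ₊₁⌋:
  k=1: m=42, d=6, a=14
  k=2: m=42, d=1, a=84
d=1 and a=2a₀=84 at k=2, so the next step gives (m, d) = (42, 6) again — its k=1 value — and the period has length 2.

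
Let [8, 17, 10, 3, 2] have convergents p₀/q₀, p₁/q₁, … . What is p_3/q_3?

4271/530

Using pₖ = aₖpₖ₋₁ + pₖ₋₂, qₖ = aₖqₖ₋₁ + qₖ₋₂ (with p₋₁=1, p₋₂=0, q₋₁=0, q₋₂=1):
  k=0: a=8, p=8, q=1
  k=1: a=17, p=137, q=17
  k=2: a=10, p=1378, q=171
  k=3: a=3, p=4271, q=530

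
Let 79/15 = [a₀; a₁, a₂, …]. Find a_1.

3

79 = 5·15 + 4   →  a_0 = 5
15 = 3·4 + 3   →  a_1 = 3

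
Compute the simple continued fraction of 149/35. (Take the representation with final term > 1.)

[4; 3, 1, 8]

149 = 4·35 + 9
35 = 3·9 + 8
9 = 1·8 + 1
8 = 8·1 + 0  (stop)
So 149/35 = [4; 3, 1, 8].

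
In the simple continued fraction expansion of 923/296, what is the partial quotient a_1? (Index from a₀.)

923 = 3·296 + 35   →  a_0 = 3
296 = 8·35 + 16   →  a_1 = 8

8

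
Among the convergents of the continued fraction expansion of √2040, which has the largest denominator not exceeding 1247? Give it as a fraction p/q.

24435/541

√2040 = [45; 6, 90, …] (period length 2).
Convergents:
  p_0/q_0 = 45/1
  p_1/q_1 = 271/6
  p_2/q_2 = 24435/541
  p_3/q_3 = 146881/3252
q_2 = 541 ≤ 1247 < 3252 = q_3, so the answer is 24435/541.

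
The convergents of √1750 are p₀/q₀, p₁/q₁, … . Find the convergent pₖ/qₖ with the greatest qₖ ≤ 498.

√1750 = [41; 1, 4, 1, 82, …] (period length 4).
Convergents:
  p_0/q_0 = 41/1
  p_1/q_1 = 42/1
  p_2/q_2 = 209/5
  p_3/q_3 = 251/6
  p_4/q_4 = 20791/497
  p_5/q_5 = 21042/503
q_4 = 497 ≤ 498 < 503 = q_5, so the answer is 20791/497.

20791/497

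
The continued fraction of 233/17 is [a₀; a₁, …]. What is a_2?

2

233 = 13·17 + 12   →  a_0 = 13
17 = 1·12 + 5   →  a_1 = 1
12 = 2·5 + 2   →  a_2 = 2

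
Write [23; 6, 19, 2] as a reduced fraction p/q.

Fold from the inside: start with 2/1.
  19 + 1/2 = 39/2
  6 + 2/39 = 236/39
  23 + 39/236 = 5467/236

5467/236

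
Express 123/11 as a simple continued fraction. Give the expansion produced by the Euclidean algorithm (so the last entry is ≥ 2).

[11; 5, 2]

123 = 11*11 + 2
11 = 5*2 + 1
2 = 2*1 + 0  (stop)
So 123/11 = [11; 5, 2].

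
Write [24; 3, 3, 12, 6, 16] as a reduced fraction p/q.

Using pₖ = aₖpₖ₋₁ + pₖ₋₂ and qₖ = aₖqₖ₋₁ + qₖ₋₂:
  k=0: a=24, p=24, q=1
  k=1: a=3, p=73, q=3
  k=2: a=3, p=243, q=10
  k=3: a=12, p=2989, q=123
  k=4: a=6, p=18177, q=748
  k=5: a=16, p=293821, q=12091

293821/12091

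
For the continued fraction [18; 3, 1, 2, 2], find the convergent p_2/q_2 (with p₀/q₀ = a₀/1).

Using pₖ = aₖpₖ₋₁ + pₖ₋₂, qₖ = aₖqₖ₋₁ + qₖ₋₂ (with p₋₁=1, p₋₂=0, q₋₁=0, q₋₂=1):
  k=0: a=18, p=18, q=1
  k=1: a=3, p=55, q=3
  k=2: a=1, p=73, q=4

73/4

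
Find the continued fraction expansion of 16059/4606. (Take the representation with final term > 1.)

[3; 2, 18, 13, 1, 3, 2]

16059 = 3×4606 + 2241
4606 = 2×2241 + 124
2241 = 18×124 + 9
124 = 13×9 + 7
9 = 1×7 + 2
7 = 3×2 + 1
2 = 2×1 + 0  (stop)
So 16059/4606 = [3; 2, 18, 13, 1, 3, 2].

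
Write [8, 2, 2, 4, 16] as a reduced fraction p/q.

3002/357

Fold from the inside: start with 16/1.
  4 + 1/16 = 65/16
  2 + 16/65 = 146/65
  2 + 65/146 = 357/146
  8 + 146/357 = 3002/357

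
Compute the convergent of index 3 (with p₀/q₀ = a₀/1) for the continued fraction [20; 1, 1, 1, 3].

62/3

Using pₖ = aₖpₖ₋₁ + pₖ₋₂, qₖ = aₖqₖ₋₁ + qₖ₋₂ (with p₋₁=1, p₋₂=0, q₋₁=0, q₋₂=1):
  k=0: a=20, p=20, q=1
  k=1: a=1, p=21, q=1
  k=2: a=1, p=41, q=2
  k=3: a=1, p=62, q=3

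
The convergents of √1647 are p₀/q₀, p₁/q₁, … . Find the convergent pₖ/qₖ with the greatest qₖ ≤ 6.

√1647 = [40; 1, 1, 2, 1, 1, 80, …] (period length 6).
Convergents:
  p_0/q_0 = 40/1
  p_1/q_1 = 41/1
  p_2/q_2 = 81/2
  p_3/q_3 = 203/5
  p_4/q_4 = 284/7
q_3 = 5 ≤ 6 < 7 = q_4, so the answer is 203/5.

203/5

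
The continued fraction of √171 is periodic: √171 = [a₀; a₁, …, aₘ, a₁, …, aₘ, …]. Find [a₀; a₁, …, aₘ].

a₀ = ⌊√171⌋ = 13.
With m₀=0, d₀=1 and mₖ₊₁ = dₖaₖ − mₖ, dₖ₊₁ = (n − mₖ₊₁²)/dₖ, aₖ₊₁ = ⌊(a₀+mₖ₊₁)/dₖ₊₁⌋:
  k=1: m=13, d=2, a=13
  k=2: m=13, d=1, a=26
d=1 and a=2a₀=26 at k=2, so the next step gives (m, d) = (13, 2) again — its k=1 value — and the period has length 2.

[13; 13, 26]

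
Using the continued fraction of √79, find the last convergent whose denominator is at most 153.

1351/152

√79 = [8; 1, 7, 1, 16, …] (period length 4).
Convergents:
  p_0/q_0 = 8/1
  p_1/q_1 = 9/1
  p_2/q_2 = 71/8
  p_3/q_3 = 80/9
  p_4/q_4 = 1351/152
  p_5/q_5 = 1431/161
q_4 = 152 ≤ 153 < 161 = q_5, so the answer is 1351/152.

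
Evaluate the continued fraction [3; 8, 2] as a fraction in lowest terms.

53/17

Using pₖ = aₖpₖ₋₁ + pₖ₋₂ and qₖ = aₖqₖ₋₁ + qₖ₋₂:
  k=0: a=3, p=3, q=1
  k=1: a=8, p=25, q=8
  k=2: a=2, p=53, q=17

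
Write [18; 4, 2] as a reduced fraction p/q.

164/9

Fold from the inside: start with 2/1.
  4 + 1/2 = 9/2
  18 + 2/9 = 164/9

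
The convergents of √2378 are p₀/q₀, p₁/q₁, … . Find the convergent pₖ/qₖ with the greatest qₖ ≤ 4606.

√2378 = [48; 1, 3, 3, 1, 96, …] (period length 5).
Convergents:
  p_0/q_0 = 48/1
  p_1/q_1 = 49/1
  p_2/q_2 = 195/4
  p_3/q_3 = 634/13
  p_4/q_4 = 829/17
  p_5/q_5 = 80218/1645
  p_6/q_6 = 81047/1662
  p_7/q_7 = 323359/6631
q_6 = 1662 ≤ 4606 < 6631 = q_7, so the answer is 81047/1662.

81047/1662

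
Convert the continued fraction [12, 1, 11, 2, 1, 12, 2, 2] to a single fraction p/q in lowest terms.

31251/2419

Using pₖ = aₖpₖ₋₁ + pₖ₋₂ and qₖ = aₖqₖ₋₁ + qₖ₋₂:
  k=0: a=12, p=12, q=1
  k=1: a=1, p=13, q=1
  k=2: a=11, p=155, q=12
  k=3: a=2, p=323, q=25
  k=4: a=1, p=478, q=37
  k=5: a=12, p=6059, q=469
  k=6: a=2, p=12596, q=975
  k=7: a=2, p=31251, q=2419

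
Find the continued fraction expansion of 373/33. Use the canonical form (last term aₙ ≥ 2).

373 = 11×33 + 10
33 = 3×10 + 3
10 = 3×3 + 1
3 = 3×1 + 0  (stop)
So 373/33 = [11; 3, 3, 3].

[11; 3, 3, 3]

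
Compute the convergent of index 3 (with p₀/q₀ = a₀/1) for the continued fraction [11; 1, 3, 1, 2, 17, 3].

Using pₖ = aₖpₖ₋₁ + pₖ₋₂, qₖ = aₖqₖ₋₁ + qₖ₋₂ (with p₋₁=1, p₋₂=0, q₋₁=0, q₋₂=1):
  k=0: a=11, p=11, q=1
  k=1: a=1, p=12, q=1
  k=2: a=3, p=47, q=4
  k=3: a=1, p=59, q=5

59/5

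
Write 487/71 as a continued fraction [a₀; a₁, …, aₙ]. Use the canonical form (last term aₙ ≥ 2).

487 = 6·71 + 61
71 = 1·61 + 10
61 = 6·10 + 1
10 = 10·1 + 0  (stop)
So 487/71 = [6; 1, 6, 10].

[6; 1, 6, 10]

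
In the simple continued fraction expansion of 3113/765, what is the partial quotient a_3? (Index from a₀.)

3

3113 = 4·765 + 53   →  a_0 = 4
765 = 14·53 + 23   →  a_1 = 14
53 = 2·23 + 7   →  a_2 = 2
23 = 3·7 + 2   →  a_3 = 3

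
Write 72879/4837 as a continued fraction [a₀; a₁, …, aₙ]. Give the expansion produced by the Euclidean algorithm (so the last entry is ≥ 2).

[15; 14, 1, 13, 11, 2]

72879 = 15*4837 + 324
4837 = 14*324 + 301
324 = 1*301 + 23
301 = 13*23 + 2
23 = 11*2 + 1
2 = 2*1 + 0  (stop)
So 72879/4837 = [15; 14, 1, 13, 11, 2].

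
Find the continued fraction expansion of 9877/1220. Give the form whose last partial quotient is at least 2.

9877 = 8×1220 + 117
1220 = 10×117 + 50
117 = 2×50 + 17
50 = 2×17 + 16
17 = 1×16 + 1
16 = 16×1 + 0  (stop)
So 9877/1220 = [8; 10, 2, 2, 1, 16].

[8; 10, 2, 2, 1, 16]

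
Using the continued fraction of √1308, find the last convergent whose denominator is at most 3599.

√1308 = [36; 6, 72, …] (period length 2).
Convergents:
  p_0/q_0 = 36/1
  p_1/q_1 = 217/6
  p_2/q_2 = 15660/433
  p_3/q_3 = 94177/2604
  p_4/q_4 = 6796404/187921
q_3 = 2604 ≤ 3599 < 187921 = q_4, so the answer is 94177/2604.

94177/2604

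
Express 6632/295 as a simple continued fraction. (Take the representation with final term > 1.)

[22; 2, 12, 1, 10]

6632 = 22·295 + 142
295 = 2·142 + 11
142 = 12·11 + 10
11 = 1·10 + 1
10 = 10·1 + 0  (stop)
So 6632/295 = [22; 2, 12, 1, 10].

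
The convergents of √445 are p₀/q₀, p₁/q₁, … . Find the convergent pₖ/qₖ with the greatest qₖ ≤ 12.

232/11

√445 = [21; 10, 1, 1, 10, 42, …] (period length 5).
Convergents:
  p_0/q_0 = 21/1
  p_1/q_1 = 211/10
  p_2/q_2 = 232/11
  p_3/q_3 = 443/21
q_2 = 11 ≤ 12 < 21 = q_3, so the answer is 232/11.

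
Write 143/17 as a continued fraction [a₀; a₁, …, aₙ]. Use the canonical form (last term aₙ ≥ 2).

143 = 8×17 + 7
17 = 2×7 + 3
7 = 2×3 + 1
3 = 3×1 + 0  (stop)
So 143/17 = [8; 2, 2, 3].

[8; 2, 2, 3]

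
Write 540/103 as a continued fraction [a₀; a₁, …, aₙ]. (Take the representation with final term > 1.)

[5; 4, 8, 3]

540 = 5*103 + 25
103 = 4*25 + 3
25 = 8*3 + 1
3 = 3*1 + 0  (stop)
So 540/103 = [5; 4, 8, 3].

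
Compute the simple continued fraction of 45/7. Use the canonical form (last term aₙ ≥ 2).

45 = 6*7 + 3
7 = 2*3 + 1
3 = 3*1 + 0  (stop)
So 45/7 = [6; 2, 3].

[6; 2, 3]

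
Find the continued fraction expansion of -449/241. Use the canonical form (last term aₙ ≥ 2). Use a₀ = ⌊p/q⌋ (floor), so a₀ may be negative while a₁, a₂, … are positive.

-449 = -2·241 + 33
241 = 7·33 + 10
33 = 3·10 + 3
10 = 3·3 + 1
3 = 3·1 + 0  (stop)
So -449/241 = [-2; 7, 3, 3, 3].

[-2; 7, 3, 3, 3]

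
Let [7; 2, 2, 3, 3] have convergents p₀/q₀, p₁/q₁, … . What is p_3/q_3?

126/17

Using pₖ = aₖpₖ₋₁ + pₖ₋₂, qₖ = aₖqₖ₋₁ + qₖ₋₂ (with p₋₁=1, p₋₂=0, q₋₁=0, q₋₂=1):
  k=0: a=7, p=7, q=1
  k=1: a=2, p=15, q=2
  k=2: a=2, p=37, q=5
  k=3: a=3, p=126, q=17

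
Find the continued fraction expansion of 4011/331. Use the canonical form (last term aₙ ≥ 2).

[12; 8, 2, 19]

4011 = 12*331 + 39
331 = 8*39 + 19
39 = 2*19 + 1
19 = 19*1 + 0  (stop)
So 4011/331 = [12; 8, 2, 19].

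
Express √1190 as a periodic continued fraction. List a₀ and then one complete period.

a₀ = ⌊√1190⌋ = 34.
With m₀=0, d₀=1 and mₖ₊₁ = dₖaₖ − mₖ, dₖ₊₁ = (n − mₖ₊₁²)/dₖ, aₖ₊₁ = ⌊(a₀+mₖ₊₁)/dₖ₊₁⌋:
  k=1: m=34, d=34, a=2
  k=2: m=34, d=1, a=68
d=1 and a=2a₀=68 at k=2, so the next step gives (m, d) = (34, 34) again — its k=1 value — and the period has length 2.

[34; 2, 68]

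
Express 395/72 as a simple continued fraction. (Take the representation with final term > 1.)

[5; 2, 17, 2]

395 = 5×72 + 35
72 = 2×35 + 2
35 = 17×2 + 1
2 = 2×1 + 0  (stop)
So 395/72 = [5; 2, 17, 2].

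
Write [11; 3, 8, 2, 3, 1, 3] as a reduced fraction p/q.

Fold from the inside: start with 3/1.
  1 + 1/3 = 4/3
  3 + 3/4 = 15/4
  2 + 4/15 = 34/15
  8 + 15/34 = 287/34
  3 + 34/287 = 895/287
  11 + 287/895 = 10132/895

10132/895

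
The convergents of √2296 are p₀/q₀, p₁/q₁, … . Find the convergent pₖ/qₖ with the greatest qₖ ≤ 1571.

√2296 = [47; 1, 10, 1, 94, …] (period length 4).
Convergents:
  p_0/q_0 = 47/1
  p_1/q_1 = 48/1
  p_2/q_2 = 527/11
  p_3/q_3 = 575/12
  p_4/q_4 = 54577/1139
  p_5/q_5 = 55152/1151
  p_6/q_6 = 606097/12649
q_5 = 1151 ≤ 1571 < 12649 = q_6, so the answer is 55152/1151.

55152/1151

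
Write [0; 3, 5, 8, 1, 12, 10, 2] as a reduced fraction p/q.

12545/40089

Using pₖ = aₖpₖ₋₁ + pₖ₋₂ and qₖ = aₖqₖ₋₁ + qₖ₋₂:
  k=0: a=0, p=0, q=1
  k=1: a=3, p=1, q=3
  k=2: a=5, p=5, q=16
  k=3: a=8, p=41, q=131
  k=4: a=1, p=46, q=147
  k=5: a=12, p=593, q=1895
  k=6: a=10, p=5976, q=19097
  k=7: a=2, p=12545, q=40089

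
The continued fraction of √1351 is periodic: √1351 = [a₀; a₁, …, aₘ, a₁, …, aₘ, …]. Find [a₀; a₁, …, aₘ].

a₀ = ⌊√1351⌋ = 36.
With m₀=0, d₀=1 and mₖ₊₁ = dₖaₖ − mₖ, dₖ₊₁ = (n − mₖ₊₁²)/dₖ, aₖ₊₁ = ⌊(a₀+mₖ₊₁)/dₖ₊₁⌋:
  k=1: m=36, d=55, a=1
  k=2: m=19, d=18, a=3
  k=3: m=35, d=7, a=10
  k=4: m=35, d=18, a=3
  k=5: m=19, d=55, a=1
  k=6: m=36, d=1, a=72
d=1 and a=2a₀=72 at k=6, so the next step gives (m, d) = (36, 55) again — its k=1 value — and the period has length 6.

[36; 1, 3, 10, 3, 1, 72]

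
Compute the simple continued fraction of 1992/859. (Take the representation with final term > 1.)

[2; 3, 7, 2, 2, 7]

1992 = 2·859 + 274
859 = 3·274 + 37
274 = 7·37 + 15
37 = 2·15 + 7
15 = 2·7 + 1
7 = 7·1 + 0  (stop)
So 1992/859 = [2; 3, 7, 2, 2, 7].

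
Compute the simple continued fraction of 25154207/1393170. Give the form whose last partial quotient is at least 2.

[18; 18, 17, 18, 1, 13, 17]

25154207 = 18×1393170 + 77147
1393170 = 18×77147 + 4524
77147 = 17×4524 + 239
4524 = 18×239 + 222
239 = 1×222 + 17
222 = 13×17 + 1
17 = 17×1 + 0  (stop)
So 25154207/1393170 = [18; 18, 17, 18, 1, 13, 17].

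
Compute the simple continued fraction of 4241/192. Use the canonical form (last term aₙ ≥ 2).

[22; 11, 3, 2, 2]

4241 = 22*192 + 17
192 = 11*17 + 5
17 = 3*5 + 2
5 = 2*2 + 1
2 = 2*1 + 0  (stop)
So 4241/192 = [22; 11, 3, 2, 2].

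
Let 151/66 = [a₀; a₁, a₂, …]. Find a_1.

3

151 = 2·66 + 19   →  a_0 = 2
66 = 3·19 + 9   →  a_1 = 3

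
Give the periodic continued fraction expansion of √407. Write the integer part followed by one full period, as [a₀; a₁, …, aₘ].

[20; 5, 1, 2, 1, 5, 40]

a₀ = ⌊√407⌋ = 20.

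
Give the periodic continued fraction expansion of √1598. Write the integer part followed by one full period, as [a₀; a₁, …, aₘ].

[39; 1, 38, 1, 78]

a₀ = ⌊√1598⌋ = 39.
With m₀=0, d₀=1 and mₖ₊₁ = dₖaₖ − mₖ, dₖ₊₁ = (n − mₖ₊₁²)/dₖ, aₖ₊₁ = ⌊(a₀+mₖ₊₁)/dₖ₊₁⌋:
  k=1: m=39, d=77, a=1
  k=2: m=38, d=2, a=38
  k=3: m=38, d=77, a=1
  k=4: m=39, d=1, a=78
d=1 and a=2a₀=78 at k=4, so the next step gives (m, d) = (39, 77) again — its k=1 value — and the period has length 4.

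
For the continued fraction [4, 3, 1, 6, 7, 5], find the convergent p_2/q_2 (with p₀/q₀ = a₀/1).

Using pₖ = aₖpₖ₋₁ + pₖ₋₂, qₖ = aₖqₖ₋₁ + qₖ₋₂ (with p₋₁=1, p₋₂=0, q₋₁=0, q₋₂=1):
  k=0: a=4, p=4, q=1
  k=1: a=3, p=13, q=3
  k=2: a=1, p=17, q=4

17/4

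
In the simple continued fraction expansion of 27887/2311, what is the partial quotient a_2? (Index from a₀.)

1

27887 = 12·2311 + 155   →  a_0 = 12
2311 = 14·155 + 141   →  a_1 = 14
155 = 1·141 + 14   →  a_2 = 1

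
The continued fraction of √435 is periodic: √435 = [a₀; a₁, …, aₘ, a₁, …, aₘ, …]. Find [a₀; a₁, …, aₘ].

[20; 1, 5, 1, 40]

a₀ = ⌊√435⌋ = 20.
With m₀=0, d₀=1 and mₖ₊₁ = dₖaₖ − mₖ, dₖ₊₁ = (n − mₖ₊₁²)/dₖ, aₖ₊₁ = ⌊(a₀+mₖ₊₁)/dₖ₊₁⌋:
  k=1: m=20, d=35, a=1
  k=2: m=15, d=6, a=5
  k=3: m=15, d=35, a=1
  k=4: m=20, d=1, a=40
d=1 and a=2a₀=40 at k=4, so the next step gives (m, d) = (20, 35) again — its k=1 value — and the period has length 4.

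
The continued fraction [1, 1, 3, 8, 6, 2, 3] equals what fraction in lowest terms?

Using pₖ = aₖpₖ₋₁ + pₖ₋₂ and qₖ = aₖqₖ₋₁ + qₖ₋₂:
  k=0: a=1, p=1, q=1
  k=1: a=1, p=2, q=1
  k=2: a=3, p=7, q=4
  k=3: a=8, p=58, q=33
  k=4: a=6, p=355, q=202
  k=5: a=2, p=768, q=437
  k=6: a=3, p=2659, q=1513

2659/1513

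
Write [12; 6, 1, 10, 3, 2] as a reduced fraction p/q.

6631/546

Fold from the inside: start with 2/1.
  3 + 1/2 = 7/2
  10 + 2/7 = 72/7
  1 + 7/72 = 79/72
  6 + 72/79 = 546/79
  12 + 79/546 = 6631/546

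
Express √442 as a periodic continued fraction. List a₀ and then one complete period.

[21; 42]

a₀ = ⌊√442⌋ = 21.
With m₀=0, d₀=1 and mₖ₊₁ = dₖaₖ − mₖ, dₖ₊₁ = (n − mₖ₊₁²)/dₖ, aₖ₊₁ = ⌊(a₀+mₖ₊₁)/dₖ₊₁⌋:
  k=1: m=21, d=1, a=42
d=1 and a=2a₀=42 at k=1, so the next step gives (m, d) = (21, 1) again — its k=1 value — and the period has length 1.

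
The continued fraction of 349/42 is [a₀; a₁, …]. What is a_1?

3

349 = 8·42 + 13   →  a_0 = 8
42 = 3·13 + 3   →  a_1 = 3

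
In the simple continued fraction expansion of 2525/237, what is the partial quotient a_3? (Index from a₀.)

1

2525 = 10·237 + 155   →  a_0 = 10
237 = 1·155 + 82   →  a_1 = 1
155 = 1·82 + 73   →  a_2 = 1
82 = 1·73 + 9   →  a_3 = 1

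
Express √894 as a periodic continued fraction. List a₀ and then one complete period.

a₀ = ⌊√894⌋ = 29.
With m₀=0, d₀=1 and mₖ₊₁ = dₖaₖ − mₖ, dₖ₊₁ = (n − mₖ₊₁²)/dₖ, aₖ₊₁ = ⌊(a₀+mₖ₊₁)/dₖ₊₁⌋:
  k=1: m=29, d=53, a=1
  k=2: m=24, d=6, a=8
  k=3: m=24, d=53, a=1
  k=4: m=29, d=1, a=58
d=1 and a=2a₀=58 at k=4, so the next step gives (m, d) = (29, 53) again — its k=1 value — and the period has length 4.

[29; 1, 8, 1, 58]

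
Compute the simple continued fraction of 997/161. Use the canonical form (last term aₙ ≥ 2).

997 = 6*161 + 31
161 = 5*31 + 6
31 = 5*6 + 1
6 = 6*1 + 0  (stop)
So 997/161 = [6; 5, 5, 6].

[6; 5, 5, 6]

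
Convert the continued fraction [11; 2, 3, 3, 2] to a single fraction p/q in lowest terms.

606/53

Fold from the inside: start with 2/1.
  3 + 1/2 = 7/2
  3 + 2/7 = 23/7
  2 + 7/23 = 53/23
  11 + 23/53 = 606/53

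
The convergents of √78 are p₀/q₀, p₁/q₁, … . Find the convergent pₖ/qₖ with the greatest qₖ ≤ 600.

√78 = [8; 1, 4, 1, 16, …] (period length 4).
Convergents:
  p_0/q_0 = 8/1
  p_1/q_1 = 9/1
  p_2/q_2 = 44/5
  p_3/q_3 = 53/6
  p_4/q_4 = 892/101
  p_5/q_5 = 945/107
  p_6/q_6 = 4672/529
  p_7/q_7 = 5617/636
q_6 = 529 ≤ 600 < 636 = q_7, so the answer is 4672/529.

4672/529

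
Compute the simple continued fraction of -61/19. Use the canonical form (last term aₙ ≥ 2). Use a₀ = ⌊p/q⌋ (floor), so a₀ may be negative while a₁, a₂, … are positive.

-61 = -4*19 + 15
19 = 1*15 + 4
15 = 3*4 + 3
4 = 1*3 + 1
3 = 3*1 + 0  (stop)
So -61/19 = [-4; 1, 3, 1, 3].

[-4; 1, 3, 1, 3]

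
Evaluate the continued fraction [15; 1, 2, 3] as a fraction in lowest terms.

157/10

Fold from the inside: start with 3/1.
  2 + 1/3 = 7/3
  1 + 3/7 = 10/7
  15 + 7/10 = 157/10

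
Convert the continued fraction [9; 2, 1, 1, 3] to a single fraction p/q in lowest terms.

169/18

Using pₖ = aₖpₖ₋₁ + pₖ₋₂ and qₖ = aₖqₖ₋₁ + qₖ₋₂:
  k=0: a=9, p=9, q=1
  k=1: a=2, p=19, q=2
  k=2: a=1, p=28, q=3
  k=3: a=1, p=47, q=5
  k=4: a=3, p=169, q=18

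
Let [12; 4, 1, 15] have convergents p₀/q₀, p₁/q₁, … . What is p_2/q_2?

Using pₖ = aₖpₖ₋₁ + pₖ₋₂, qₖ = aₖqₖ₋₁ + qₖ₋₂ (with p₋₁=1, p₋₂=0, q₋₁=0, q₋₂=1):
  k=0: a=12, p=12, q=1
  k=1: a=4, p=49, q=4
  k=2: a=1, p=61, q=5

61/5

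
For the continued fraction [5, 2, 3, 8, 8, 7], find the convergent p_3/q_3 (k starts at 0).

315/58

Using pₖ = aₖpₖ₋₁ + pₖ₋₂, qₖ = aₖqₖ₋₁ + qₖ₋₂ (with p₋₁=1, p₋₂=0, q₋₁=0, q₋₂=1):
  k=0: a=5, p=5, q=1
  k=1: a=2, p=11, q=2
  k=2: a=3, p=38, q=7
  k=3: a=8, p=315, q=58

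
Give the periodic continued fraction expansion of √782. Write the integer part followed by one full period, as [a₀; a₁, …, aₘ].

[27; 1, 26, 1, 54]

a₀ = ⌊√782⌋ = 27.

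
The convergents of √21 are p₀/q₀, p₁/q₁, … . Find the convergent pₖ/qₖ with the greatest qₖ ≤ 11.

32/7

√21 = [4; 1, 1, 2, 1, 1, 8, …] (period length 6).
Convergents:
  p_0/q_0 = 4/1
  p_1/q_1 = 5/1
  p_2/q_2 = 9/2
  p_3/q_3 = 23/5
  p_4/q_4 = 32/7
  p_5/q_5 = 55/12
q_4 = 7 ≤ 11 < 12 = q_5, so the answer is 32/7.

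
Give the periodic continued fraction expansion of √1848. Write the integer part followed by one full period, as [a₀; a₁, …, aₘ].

a₀ = ⌊√1848⌋ = 42.
With m₀=0, d₀=1 and mₖ₊₁ = dₖaₖ − mₖ, dₖ₊₁ = (n − mₖ₊₁²)/dₖ, aₖ₊₁ = ⌊(a₀+mₖ₊₁)/dₖ₊₁⌋:
  k=1: m=42, d=84, a=1
  k=2: m=42, d=1, a=84
d=1 and a=2a₀=84 at k=2, so the next step gives (m, d) = (42, 84) again — its k=1 value — and the period has length 2.

[42; 1, 84]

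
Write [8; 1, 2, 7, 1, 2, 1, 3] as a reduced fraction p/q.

Using pₖ = aₖpₖ₋₁ + pₖ₋₂ and qₖ = aₖqₖ₋₁ + qₖ₋₂:
  k=0: a=8, p=8, q=1
  k=1: a=1, p=9, q=1
  k=2: a=2, p=26, q=3
  k=3: a=7, p=191, q=22
  k=4: a=1, p=217, q=25
  k=5: a=2, p=625, q=72
  k=6: a=1, p=842, q=97
  k=7: a=3, p=3151, q=363

3151/363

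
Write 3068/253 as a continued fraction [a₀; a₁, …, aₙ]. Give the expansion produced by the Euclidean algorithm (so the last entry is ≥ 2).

3068 = 12·253 + 32
253 = 7·32 + 29
32 = 1·29 + 3
29 = 9·3 + 2
3 = 1·2 + 1
2 = 2·1 + 0  (stop)
So 3068/253 = [12; 7, 1, 9, 1, 2].

[12; 7, 1, 9, 1, 2]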